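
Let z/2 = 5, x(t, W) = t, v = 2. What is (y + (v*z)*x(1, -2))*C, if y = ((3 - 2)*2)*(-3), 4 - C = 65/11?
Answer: -294/11 ≈ -26.727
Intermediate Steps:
C = -21/11 (C = 4 - 65/11 = -21/11 ≈ -1.9091)
z = 10 (z = 2*5 = 10)
y = -6 (y = (1*2)*(-3) = 2*(-3) = -6)
(y + (v*z)*x(1, -2))*C = (-6 + (2*10)*1)*(-21/11) = (-6 + 20*1)*(-21/11) = (-6 + 20)*(-21/11) = 14*(-21/11) = -294/11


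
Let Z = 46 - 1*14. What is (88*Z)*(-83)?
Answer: -233728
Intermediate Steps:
Z = 32 (Z = 46 - 14 = 32)
(88*Z)*(-83) = (88*32)*(-83) = 2816*(-83) = -233728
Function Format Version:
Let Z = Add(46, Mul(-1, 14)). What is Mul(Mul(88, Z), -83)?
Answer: -233728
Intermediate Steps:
Z = 32 (Z = Add(46, -14) = 32)
Mul(Mul(88, Z), -83) = Mul(Mul(88, 32), -83) = Mul(2816, -83) = -233728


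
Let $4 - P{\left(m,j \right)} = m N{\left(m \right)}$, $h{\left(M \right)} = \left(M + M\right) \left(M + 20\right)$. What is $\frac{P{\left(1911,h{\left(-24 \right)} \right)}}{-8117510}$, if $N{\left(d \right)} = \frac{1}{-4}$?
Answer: $- \frac{1927}{32470040} \approx -5.9347 \cdot 10^{-5}$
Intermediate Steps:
$N{\left(d \right)} = - \frac{1}{4}$
$h{\left(M \right)} = 2 M \left(20 + M\right)$
$P{\left(m,j \right)} = 4 + \frac{m}{4}$ ($P{\left(m,j \right)} = 4 - m \left(- \frac{1}{4}\right) = 4 - - \frac{m}{4} = 4 + \frac{m}{4}$)
$\frac{P{\left(1911,h{\left(-24 \right)} \right)}}{-8117510} = \frac{4 + \frac{1}{4} \cdot 1911}{-8117510} = \left(4 + \frac{1911}{4}\right) \left(- \frac{1}{8117510}\right) = \frac{1927}{4} \left(- \frac{1}{8117510}\right) = - \frac{1927}{32470040}$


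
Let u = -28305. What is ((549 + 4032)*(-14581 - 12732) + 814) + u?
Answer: -125148344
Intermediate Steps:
((549 + 4032)*(-14581 - 12732) + 814) + u = ((549 + 4032)*(-14581 - 12732) + 814) - 28305 = (4581*(-27313) + 814) - 28305 = (-125120853 + 814) - 28305 = -125120039 - 28305 = -125148344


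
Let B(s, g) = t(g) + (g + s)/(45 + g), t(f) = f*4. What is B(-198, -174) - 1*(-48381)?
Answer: 2050579/43 ≈ 47688.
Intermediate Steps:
t(f) = 4*f
B(s, g) = 4*g + (g + s)/(45 + g)
B(-198, -174) - 1*(-48381) = (-198 + 4*(-174)² + 181*(-174))/(45 - 174) - 1*(-48381) = (-198 + 4*30276 - 31494)/(-129) + 48381 = -(-198 + 121104 - 31494)/129 + 48381 = -1/129*89412 + 48381 = -29804/43 + 48381 = 2050579/43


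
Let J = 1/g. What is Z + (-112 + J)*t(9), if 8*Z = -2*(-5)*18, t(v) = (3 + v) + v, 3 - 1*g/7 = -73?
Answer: -177039/76 ≈ -2329.5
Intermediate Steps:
g = 532 (g = 21 - 7*(-73) = 21 + 511 = 532)
t(v) = 3 + 2*v
J = 1/532 ≈ 0.0018797
Z = 45/2 (Z = (-2*(-5)*18)/8 = (10*18)/8 = (⅛)*180 = 45/2 ≈ 22.500)
Z + (-112 + J)*t(9) = 45/2 + (-112 + 1/532)*(3 + 2*9) = 45/2 - 59583*(3 + 18)/532 = 45/2 - 59583/532*21 = 45/2 - 178749/76 = -177039/76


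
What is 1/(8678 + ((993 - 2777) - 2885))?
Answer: 1/4009 ≈ 0.00024944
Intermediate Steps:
1/(8678 + ((993 - 2777) - 2885)) = 1/(8678 + (-1784 - 2885)) = 1/(8678 - 4669) = 1/4009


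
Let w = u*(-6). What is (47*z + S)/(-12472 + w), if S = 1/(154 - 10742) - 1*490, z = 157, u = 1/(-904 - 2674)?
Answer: -130490967759/236243744140 ≈ -0.55236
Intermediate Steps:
u = -1/3578 (u = 1/(-3578) = -1/3578 ≈ -0.00027949)
S = -5188121/10588 (S = 1/(-10588) - 490 = -1/10588 - 490 = -5188121/10588 ≈ -490.00)
w = 3/1789 (w = -1/3578*(-6) = 3/1789 ≈ 0.0016769)
(47*z + S)/(-12472 + w) = (47*157 - 5188121/10588)/(-12472 + 3/1789) = (7379 - 5188121/10588)/(-22312405/1789) = (72940731/10588)*(-1789/22312405) = -130490967759/236243744140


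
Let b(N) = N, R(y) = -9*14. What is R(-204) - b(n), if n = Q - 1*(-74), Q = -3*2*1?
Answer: -194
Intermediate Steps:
R(y) = -126
Q = -6 (Q = -6*1 = -6)
n = 68 (n = -6 - 1*(-74) = -6 + 74 = 68)
R(-204) - b(n) = -126 - 1*68 = -126 - 68 = -194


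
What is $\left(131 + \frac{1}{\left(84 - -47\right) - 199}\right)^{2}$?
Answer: $\frac{79334649}{4624} \approx 17157.0$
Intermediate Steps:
$\left(131 + \frac{1}{\left(84 - -47\right) - 199}\right)^{2} = \left(131 + \frac{1}{\left(84 + 47\right) - 199}\right)^{2} = \left(131 + \frac{1}{131 - 199}\right)^{2} = \left(131 + \frac{1}{-68}\right)^{2} = \left(131 - \frac{1}{68}\right)^{2} = \left(\frac{8907}{68}\right)^{2} = \frac{79334649}{4624}$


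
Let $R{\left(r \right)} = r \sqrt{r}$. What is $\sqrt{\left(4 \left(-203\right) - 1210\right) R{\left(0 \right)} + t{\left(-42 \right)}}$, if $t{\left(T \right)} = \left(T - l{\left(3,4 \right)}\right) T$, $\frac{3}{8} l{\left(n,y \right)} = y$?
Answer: $2 \sqrt{553} \approx 47.032$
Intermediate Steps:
$l{\left(n,y \right)} = \frac{8 y}{3}$
$R{\left(r \right)} = r^{\frac{3}{2}}$
$t{\left(T \right)} = T \left(- \frac{32}{3} + T\right)$ ($t{\left(T \right)} = \left(T - \frac{8}{3} \cdot 4\right) T = \left(T - \frac{32}{3}\right) T = \left(- \frac{32}{3} + T\right) T = T \left(- \frac{32}{3} + T\right)$)
$\sqrt{\left(4 \left(-203\right) - 1210\right) R{\left(0 \right)} + t{\left(-42 \right)}} = \sqrt{\left(4 \left(-203\right) - 1210\right) 0^{\frac{3}{2}} + \frac{1}{3} \left(-42\right) \left(-32 + 3 \left(-42\right)\right)} = \sqrt{\left(-812 - 1210\right) 0 + \frac{1}{3} \left(-42\right) \left(-32 - 126\right)} = \sqrt{\left(-2022\right) 0 + \frac{1}{3} \left(-42\right) \left(-158\right)} = \sqrt{0 + 2212} = \sqrt{2212} = 2 \sqrt{553}$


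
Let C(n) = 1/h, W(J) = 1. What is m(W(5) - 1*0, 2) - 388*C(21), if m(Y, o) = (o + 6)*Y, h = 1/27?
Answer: -10468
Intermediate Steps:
h = 1/27 ≈ 0.037037
m(Y, o) = Y*(6 + o) (m(Y, o) = (6 + o)*Y = Y*(6 + o))
C(n) = 27 (C(n) = 1/(1/27) = 27)
m(W(5) - 1*0, 2) - 388*C(21) = (1 - 1*0)*(6 + 2) - 388*27 = (1 + 0)*8 - 10476 = 1*8 - 10476 = 8 - 10476 = -10468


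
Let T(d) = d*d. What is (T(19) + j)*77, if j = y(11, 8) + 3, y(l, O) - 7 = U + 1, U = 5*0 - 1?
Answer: 28567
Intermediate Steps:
U = -1 (U = 0 - 1 = -1)
y(l, O) = 7 (y(l, O) = 7 + (-1 + 1) = 7 + 0 = 7)
T(d) = d²
j = 10 (j = 7 + 3 = 10)
(T(19) + j)*77 = (19² + 10)*77 = (361 + 10)*77 = 371*77 = 28567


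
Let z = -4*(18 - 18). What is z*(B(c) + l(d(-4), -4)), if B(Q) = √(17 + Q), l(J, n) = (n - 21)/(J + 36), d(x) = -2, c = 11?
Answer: 0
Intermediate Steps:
l(J, n) = (-21 + n)/(36 + J)
z = 0 (z = -4*0 = 0)
z*(B(c) + l(d(-4), -4)) = 0*(√(17 + 11) + (-21 - 4)/(36 - 2)) = 0*(√28 - 25/34) = 0*(2*√7 + (1/34)*(-25)) = 0*(2*√7 - 25/34) = 0*(-25/34 + 2*√7) = 0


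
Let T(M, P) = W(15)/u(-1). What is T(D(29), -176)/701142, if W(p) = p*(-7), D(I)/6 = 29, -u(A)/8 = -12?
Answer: -35/22436544 ≈ -1.5600e-6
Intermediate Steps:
u(A) = 96 (u(A) = -8*(-12) = 96)
D(I) = 174 (D(I) = 6*29 = 174)
W(p) = -7*p
T(M, P) = -35/32 (T(M, P) = -7*15/96 = -105*1/96 = -35/32)
T(D(29), -176)/701142 = -35/32/701142 = -35/32*1/701142 = -35/22436544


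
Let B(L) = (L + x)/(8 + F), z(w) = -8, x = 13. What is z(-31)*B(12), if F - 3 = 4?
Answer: -40/3 ≈ -13.333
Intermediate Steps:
F = 7 (F = 3 + 4 = 7)
B(L) = 13/15 + L/15 (B(L) = (L + 13)/(8 + 7) = (13 + L)/15 = (13 + L)*(1/15) = 13/15 + L/15)
z(-31)*B(12) = -8*(13/15 + (1/15)*12) = -8*(13/15 + ⅘) = -8*5/3 = -40/3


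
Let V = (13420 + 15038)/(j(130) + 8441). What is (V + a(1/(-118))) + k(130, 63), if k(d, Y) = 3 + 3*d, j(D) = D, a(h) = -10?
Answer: 1103717/2857 ≈ 386.32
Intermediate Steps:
V = 9486/2857 (V = (13420 + 15038)/(130 + 8441) = 28458/8571 = 28458*(1/8571) = 9486/2857 ≈ 3.3203)
(V + a(1/(-118))) + k(130, 63) = (9486/2857 - 10) + (3 + 3*130) = -19084/2857 + (3 + 390) = -19084/2857 + 393 = 1103717/2857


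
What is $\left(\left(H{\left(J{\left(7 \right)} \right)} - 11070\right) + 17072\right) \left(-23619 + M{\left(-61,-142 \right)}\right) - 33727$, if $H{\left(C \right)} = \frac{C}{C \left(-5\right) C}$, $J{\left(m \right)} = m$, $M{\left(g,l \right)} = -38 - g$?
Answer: $- \frac{4957968569}{35} \approx -1.4166 \cdot 10^{8}$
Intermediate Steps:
$H{\left(C \right)} = - \frac{1}{5 C}$ ($H{\left(C \right)} = \frac{C}{- 5 C C} = \frac{C}{\left(-5\right) C^{2}} = C \left(- \frac{1}{5 C^{2}}\right) = - \frac{1}{5 C}$)
$\left(\left(H{\left(J{\left(7 \right)} \right)} - 11070\right) + 17072\right) \left(-23619 + M{\left(-61,-142 \right)}\right) - 33727 = \left(\left(- \frac{1}{5 \cdot 7} - 11070\right) + 17072\right) \left(-23619 - -23\right) - 33727 = \left(\left(\left(- \frac{1}{5}\right) \frac{1}{7} - 11070\right) + 17072\right) \left(-23619 + \left(-38 + 61\right)\right) - 33727 = \left(\left(- \frac{1}{35} - 11070\right) + 17072\right) \left(-23619 + 23\right) - 33727 = \left(- \frac{387451}{35} + 17072\right) \left(-23596\right) - 33727 = \frac{210069}{35} \left(-23596\right) - 33727 = - \frac{4956788124}{35} - 33727 = - \frac{4957968569}{35}$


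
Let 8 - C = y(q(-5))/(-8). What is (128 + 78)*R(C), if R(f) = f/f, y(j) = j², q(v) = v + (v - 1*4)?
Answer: 206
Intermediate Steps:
q(v) = -4 + 2*v (q(v) = v + (v - 4) = v + (-4 + v) = -4 + 2*v)
C = 65/2 (C = 8 - (-4 + 2*(-5))²/(-8) = 8 - (-4 - 10)²*(-1)/8 = 8 - (-14)²*(-1)/8 = 8 - 196*(-1)/8 = 8 - 1*(-49/2) = 8 + 49/2 = 65/2 ≈ 32.500)
R(f) = 1
(128 + 78)*R(C) = (128 + 78)*1 = 206*1 = 206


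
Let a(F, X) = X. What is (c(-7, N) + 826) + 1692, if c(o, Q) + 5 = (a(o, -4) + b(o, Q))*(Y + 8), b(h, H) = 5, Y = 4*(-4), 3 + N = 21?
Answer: 2505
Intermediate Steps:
N = 18 (N = -3 + 21 = 18)
Y = -16
c(o, Q) = -13 (c(o, Q) = -5 + (-4 + 5)*(-16 + 8) = -5 + 1*(-8) = -5 - 8 = -13)
(c(-7, N) + 826) + 1692 = (-13 + 826) + 1692 = 813 + 1692 = 2505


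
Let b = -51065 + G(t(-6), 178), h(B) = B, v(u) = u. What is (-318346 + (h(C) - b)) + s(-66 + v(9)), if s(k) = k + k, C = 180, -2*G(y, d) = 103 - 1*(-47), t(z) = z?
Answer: -267140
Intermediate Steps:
G(y, d) = -75 (G(y, d) = -(103 - 1*(-47))/2 = -(103 + 47)/2 = -1/2*150 = -75)
s(k) = 2*k
b = -51140 (b = -51065 - 75 = -51140)
(-318346 + (h(C) - b)) + s(-66 + v(9)) = (-318346 + (180 - 1*(-51140))) + 2*(-66 + 9) = (-318346 + (180 + 51140)) + 2*(-57) = (-318346 + 51320) - 114 = -267026 - 114 = -267140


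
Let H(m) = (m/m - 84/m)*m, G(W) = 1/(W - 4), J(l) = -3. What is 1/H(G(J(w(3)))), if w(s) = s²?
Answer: -7/589 ≈ -0.011885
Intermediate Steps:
G(W) = 1/(-4 + W)
H(m) = m*(1 - 84/m) (H(m) = (1 - 84/m)*m = m*(1 - 84/m))
1/H(G(J(w(3)))) = 1/(-84 + 1/(-4 - 3)) = 1/(-84 + 1/(-7)) = 1/(-84 - ⅐) = 1/(-589/7) = -7/589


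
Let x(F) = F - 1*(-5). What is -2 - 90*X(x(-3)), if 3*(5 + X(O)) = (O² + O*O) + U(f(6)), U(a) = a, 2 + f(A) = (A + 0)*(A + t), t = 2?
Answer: -1172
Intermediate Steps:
f(A) = -2 + A*(2 + A) (f(A) = -2 + (A + 0)*(A + 2) = -2 + A*(2 + A))
x(F) = 5 + F (x(F) = F + 5 = 5 + F)
X(O) = 31/3 + 2*O²/3 (X(O) = -5 + ((O² + O*O) + (-2 + 6² + 2*6))/3 = -5 + ((O² + O²) + (-2 + 36 + 12))/3 = -5 + (2*O² + 46)/3 = -5 + (46 + 2*O²)/3 = -5 + (46/3 + 2*O²/3) = 31/3 + 2*O²/3)
-2 - 90*X(x(-3)) = -2 - 90*(31/3 + 2*(5 - 3)²/3) = -2 - 90*(31/3 + (⅔)*2²) = -2 - 90*(31/3 + (⅔)*4) = -2 - 90*(31/3 + 8/3) = -2 - 90*13 = -2 - 1170 = -1172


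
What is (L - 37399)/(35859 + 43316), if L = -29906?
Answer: -13461/15835 ≈ -0.85008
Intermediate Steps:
(L - 37399)/(35859 + 43316) = (-29906 - 37399)/(35859 + 43316) = -67305/79175 = -67305*1/79175 = -13461/15835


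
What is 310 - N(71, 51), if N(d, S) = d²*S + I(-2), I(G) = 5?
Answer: -256786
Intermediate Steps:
N(d, S) = 5 + S*d² (N(d, S) = d²*S + 5 = S*d² + 5 = 5 + S*d²)
310 - N(71, 51) = 310 - (5 + 51*71²) = 310 - (5 + 51*5041) = 310 - (5 + 257091) = 310 - 1*257096 = 310 - 257096 = -256786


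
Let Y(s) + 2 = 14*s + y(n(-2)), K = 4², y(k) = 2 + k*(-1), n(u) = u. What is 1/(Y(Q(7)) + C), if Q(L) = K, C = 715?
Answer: 1/941 ≈ 0.0010627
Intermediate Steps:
y(k) = 2 - k
K = 16
Q(L) = 16
Y(s) = 2 + 14*s (Y(s) = -2 + (14*s + (2 - 1*(-2))) = -2 + (14*s + (2 + 2)) = -2 + (14*s + 4) = -2 + (4 + 14*s) = 2 + 14*s)
1/(Y(Q(7)) + C) = 1/((2 + 14*16) + 715) = 1/((2 + 224) + 715) = 1/(226 + 715) = 1/941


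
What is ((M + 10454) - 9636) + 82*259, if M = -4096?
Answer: 17960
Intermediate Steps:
((M + 10454) - 9636) + 82*259 = ((-4096 + 10454) - 9636) + 82*259 = (6358 - 9636) + 21238 = -3278 + 21238 = 17960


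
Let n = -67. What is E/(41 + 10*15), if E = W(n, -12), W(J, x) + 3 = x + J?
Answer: -82/191 ≈ -0.42932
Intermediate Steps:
W(J, x) = -3 + J + x (W(J, x) = -3 + (x + J) = -3 + (J + x) = -3 + J + x)
E = -82 (E = -3 - 67 - 12 = -82)
E/(41 + 10*15) = -82/(41 + 10*15) = -82/(41 + 150) = -82/191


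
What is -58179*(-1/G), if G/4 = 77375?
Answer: 58179/309500 ≈ 0.18798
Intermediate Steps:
G = 309500 (G = 4*77375 = 309500)
-58179*(-1/G) = -58179/((-1*309500)) = -58179/(-309500) = -58179*(-1/309500) = 58179/309500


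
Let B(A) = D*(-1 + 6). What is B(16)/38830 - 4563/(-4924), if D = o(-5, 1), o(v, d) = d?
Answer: 17720591/19119892 ≈ 0.92681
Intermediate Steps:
D = 1
B(A) = 5 (B(A) = 1*(-1 + 6) = 1*5 = 5)
B(16)/38830 - 4563/(-4924) = 5/38830 - 4563/(-4924) = 5*(1/38830) - 4563*(-1/4924) = 1/7766 + 4563/4924 = 17720591/19119892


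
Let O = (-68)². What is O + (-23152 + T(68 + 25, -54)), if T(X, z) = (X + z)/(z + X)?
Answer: -18527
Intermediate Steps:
T(X, z) = 1 (T(X, z) = (X + z)/(X + z) = 1)
O = 4624
O + (-23152 + T(68 + 25, -54)) = 4624 + (-23152 + 1) = 4624 - 23151 = -18527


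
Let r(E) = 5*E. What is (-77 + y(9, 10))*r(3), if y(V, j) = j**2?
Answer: 345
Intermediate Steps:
(-77 + y(9, 10))*r(3) = (-77 + 10**2)*(5*3) = (-77 + 100)*15 = 23*15 = 345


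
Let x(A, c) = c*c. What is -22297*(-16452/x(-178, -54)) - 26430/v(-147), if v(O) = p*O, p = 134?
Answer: 33453237112/265923 ≈ 1.2580e+5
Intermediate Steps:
x(A, c) = c²
v(O) = 134*O
-22297*(-16452/x(-178, -54)) - 26430/v(-147) = -22297/((-54)²/(-16452)) - 26430/(134*(-147)) = -22297/(2916*(-1/16452)) - 26430/(-19698) = -22297/(-81/457) - 26430*(-1/19698) = -22297*(-457/81) + 4405/3283 = 10189729/81 + 4405/3283 = 33453237112/265923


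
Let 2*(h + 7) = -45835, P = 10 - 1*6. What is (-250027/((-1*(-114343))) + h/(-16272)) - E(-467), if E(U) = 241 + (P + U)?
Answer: 274402426981/1240392864 ≈ 221.22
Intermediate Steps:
P = 4 (P = 10 - 6 = 4)
h = -45849/2 (h = -7 + (½)*(-45835) = -7 - 45835/2 = -45849/2 ≈ -22925.)
E(U) = 245 + U (E(U) = 241 + (4 + U) = 245 + U)
(-250027/((-1*(-114343))) + h/(-16272)) - E(-467) = (-250027/((-1*(-114343))) - 45849/2/(-16272)) - (245 - 467) = (-250027/114343 - 45849/2*(-1/16272)) - 1*(-222) = (-250027*1/114343 + 15283/10848) + 222 = (-250027/114343 + 15283/10848) + 222 = -964788827/1240392864 + 222 = 274402426981/1240392864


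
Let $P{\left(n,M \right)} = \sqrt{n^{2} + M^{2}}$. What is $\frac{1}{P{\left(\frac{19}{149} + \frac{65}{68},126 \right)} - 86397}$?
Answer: $- \frac{2956431153776}{255426239089532421} - \frac{10132 \sqrt{181101084217}}{255426239089532421} \approx -1.1591 \cdot 10^{-5}$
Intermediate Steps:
$P{\left(n,M \right)} = \sqrt{M^{2} + n^{2}}$
$\frac{1}{P{\left(\frac{19}{149} + \frac{65}{68},126 \right)} - 86397} = \frac{1}{\sqrt{126^{2} + \left(\frac{19}{149} + \frac{65}{68}\right)^{2}} - 86397} = \frac{1}{\sqrt{15876 + \left(19 \cdot \frac{1}{149} + 65 \cdot \frac{1}{68}\right)^{2}} - 86397} = \frac{1}{\sqrt{15876 + \left(\frac{19}{149} + \frac{65}{68}\right)^{2}} - 86397} = \frac{1}{\sqrt{15876 + \left(\frac{10977}{10132}\right)^{2}} - 86397} = \frac{1}{\sqrt{15876 + \frac{120494529}{102657424}} - 86397} = \frac{1}{\sqrt{\frac{1629909757953}{102657424}} - 86397} = \frac{1}{\frac{3 \sqrt{181101084217}}{10132} - 86397} = \frac{1}{-86397 + \frac{3 \sqrt{181101084217}}{10132}}$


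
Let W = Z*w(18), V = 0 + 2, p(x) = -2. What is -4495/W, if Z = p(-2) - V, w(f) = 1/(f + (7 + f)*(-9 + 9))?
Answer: 40455/2 ≈ 20228.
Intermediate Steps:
V = 2
w(f) = 1/f (w(f) = 1/(f + (7 + f)*0) = 1/(f + 0) = 1/f)
Z = -4 (Z = -2 - 1*2 = -2 - 2 = -4)
W = -2/9 (W = -4/18 = -4*1/18 = -2/9 ≈ -0.22222)
-4495/W = -4495/(-2/9) = -4495*(-9/2) = 40455/2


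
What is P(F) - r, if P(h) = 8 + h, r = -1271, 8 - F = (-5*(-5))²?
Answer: 662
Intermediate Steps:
F = -617 (F = 8 - (-5*(-5))² = 8 - 1*25² = 8 - 1*625 = 8 - 625 = -617)
P(F) - r = (8 - 617) - 1*(-1271) = -609 + 1271 = 662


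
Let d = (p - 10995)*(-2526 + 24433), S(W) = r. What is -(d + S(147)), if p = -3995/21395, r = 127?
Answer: 1030688842995/4279 ≈ 2.4087e+8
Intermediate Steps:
S(W) = 127
p = -799/4279 (p = -3995*1/21395 = -799/4279 ≈ -0.18673)
d = -1030689386428/4279 (d = (-799/4279 - 10995)*(-2526 + 24433) = -47048404/4279*21907 = -1030689386428/4279 ≈ -2.4087e+8)
-(d + S(147)) = -(-1030689386428/4279 + 127) = -1*(-1030688842995/4279) = 1030688842995/4279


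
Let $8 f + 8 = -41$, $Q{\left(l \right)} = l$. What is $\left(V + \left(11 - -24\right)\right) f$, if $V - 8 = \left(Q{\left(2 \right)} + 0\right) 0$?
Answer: $- \frac{2107}{8} \approx -263.38$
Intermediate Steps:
$f = - \frac{49}{8}$ ($f = -1 + \frac{1}{8} \left(-41\right) = -1 - \frac{41}{8} = - \frac{49}{8} \approx -6.125$)
$V = 8$ ($V = 8 + \left(2 + 0\right) 0 = 8 + 2 \cdot 0 = 8 + 0 = 8$)
$\left(V + \left(11 - -24\right)\right) f = \left(8 + \left(11 - -24\right)\right) \left(- \frac{49}{8}\right) = \left(8 + \left(11 + 24\right)\right) \left(- \frac{49}{8}\right) = \left(8 + 35\right) \left(- \frac{49}{8}\right) = 43 \left(- \frac{49}{8}\right) = - \frac{2107}{8}$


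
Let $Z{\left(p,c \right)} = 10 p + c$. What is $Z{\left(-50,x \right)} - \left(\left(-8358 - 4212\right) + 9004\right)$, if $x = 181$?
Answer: $3247$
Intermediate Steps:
$Z{\left(p,c \right)} = c + 10 p$
$Z{\left(-50,x \right)} - \left(\left(-8358 - 4212\right) + 9004\right) = \left(181 + 10 \left(-50\right)\right) - \left(\left(-8358 - 4212\right) + 9004\right) = \left(181 - 500\right) - \left(-12570 + 9004\right) = -319 - -3566 = -319 + 3566 = 3247$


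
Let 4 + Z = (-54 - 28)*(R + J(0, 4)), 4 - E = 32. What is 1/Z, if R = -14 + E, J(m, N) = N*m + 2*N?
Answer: 1/2784 ≈ 0.00035920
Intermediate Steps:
E = -28 (E = 4 - 1*32 = 4 - 32 = -28)
J(m, N) = 2*N + N*m
R = -42 (R = -14 - 28 = -42)
Z = 2784 (Z = -4 + (-54 - 28)*(-42 + 4*(2 + 0)) = -4 - 82*(-42 + 4*2) = -4 - 82*(-42 + 8) = -4 - 82*(-34) = -4 + 2788 = 2784)
1/Z = 1/2784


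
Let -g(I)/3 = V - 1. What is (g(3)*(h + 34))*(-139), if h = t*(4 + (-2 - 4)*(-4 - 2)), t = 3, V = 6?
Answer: 321090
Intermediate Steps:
h = 120 (h = 3*(4 + (-2 - 4)*(-4 - 2)) = 3*(4 - 6*(-6)) = 3*(4 + 36) = 3*40 = 120)
g(I) = -15 (g(I) = -3*(6 - 1) = -3*5 = -15)
(g(3)*(h + 34))*(-139) = -15*(120 + 34)*(-139) = -15*154*(-139) = -2310*(-139) = 321090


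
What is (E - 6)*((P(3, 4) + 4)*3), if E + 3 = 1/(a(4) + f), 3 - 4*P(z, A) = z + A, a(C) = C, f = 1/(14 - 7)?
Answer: -2286/29 ≈ -78.828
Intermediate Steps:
f = ⅐ (f = 1/7 = ⅐ ≈ 0.14286)
P(z, A) = ¾ - A/4 - z/4 (P(z, A) = ¾ - (z + A)/4 = ¾ - (A + z)/4 = ¾ + (-A/4 - z/4) = ¾ - A/4 - z/4)
E = -80/29 (E = -3 + 1/(4 + ⅐) = -3 + 1/(29/7) = -3 + 7/29 = -80/29 ≈ -2.7586)
(E - 6)*((P(3, 4) + 4)*3) = (-80/29 - 6)*(((¾ - ¼*4 - ¼*3) + 4)*3) = -254*((¾ - 1 - ¾) + 4)*3/29 = -254*(-1 + 4)*3/29 = -762*3/29 = -254/29*9 = -2286/29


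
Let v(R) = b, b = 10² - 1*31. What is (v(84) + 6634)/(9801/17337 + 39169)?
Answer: 38736637/226360918 ≈ 0.17113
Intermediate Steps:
b = 69 (b = 100 - 31 = 69)
v(R) = 69
(v(84) + 6634)/(9801/17337 + 39169) = (69 + 6634)/(9801/17337 + 39169) = 6703/(9801*(1/17337) + 39169) = 6703/(3267/5779 + 39169) = 6703/(226360918/5779) = 6703*(5779/226360918) = 38736637/226360918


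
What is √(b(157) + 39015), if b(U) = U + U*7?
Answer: √40271 ≈ 200.68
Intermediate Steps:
b(U) = 8*U (b(U) = U + 7*U = 8*U)
√(b(157) + 39015) = √(8*157 + 39015) = √(1256 + 39015) = √40271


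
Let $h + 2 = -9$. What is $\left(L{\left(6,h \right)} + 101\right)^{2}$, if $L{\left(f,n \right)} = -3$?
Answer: $9604$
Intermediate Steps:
$h = -11$ ($h = -2 - 9 = -11$)
$\left(L{\left(6,h \right)} + 101\right)^{2} = \left(-3 + 101\right)^{2} = 98^{2} = 9604$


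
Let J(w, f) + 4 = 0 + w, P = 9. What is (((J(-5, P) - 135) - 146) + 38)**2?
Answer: 63504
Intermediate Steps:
J(w, f) = -4 + w (J(w, f) = -4 + (0 + w) = -4 + w)
(((J(-5, P) - 135) - 146) + 38)**2 = ((((-4 - 5) - 135) - 146) + 38)**2 = (((-9 - 135) - 146) + 38)**2 = ((-144 - 146) + 38)**2 = (-290 + 38)**2 = (-252)**2 = 63504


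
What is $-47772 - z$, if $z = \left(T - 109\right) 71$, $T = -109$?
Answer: $-32294$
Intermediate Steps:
$z = -15478$ ($z = \left(-109 - 109\right) 71 = \left(-218\right) 71 = -15478$)
$-47772 - z = -47772 - -15478 = -47772 + 15478 = -32294$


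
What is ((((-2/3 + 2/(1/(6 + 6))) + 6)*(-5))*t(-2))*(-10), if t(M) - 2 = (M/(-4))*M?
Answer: 4400/3 ≈ 1466.7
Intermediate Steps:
t(M) = 2 - M²/4 (t(M) = 2 + (M/(-4))*M = 2 + (M*(-¼))*M = 2 + (-M/4)*M = 2 - M²/4)
((((-2/3 + 2/(1/(6 + 6))) + 6)*(-5))*t(-2))*(-10) = ((((-2/3 + 2/(1/(6 + 6))) + 6)*(-5))*(2 - ¼*(-2)²))*(-10) = ((((-2*⅓ + 2/(1/12)) + 6)*(-5))*(2 - ¼*4))*(-10) = ((((-⅔ + 2/(1/12)) + 6)*(-5))*(2 - 1))*(-10) = ((((-⅔ + 2*12) + 6)*(-5))*1)*(-10) = ((((-⅔ + 24) + 6)*(-5))*1)*(-10) = (((70/3 + 6)*(-5))*1)*(-10) = (((88/3)*(-5))*1)*(-10) = -440/3*1*(-10) = -440/3*(-10) = 4400/3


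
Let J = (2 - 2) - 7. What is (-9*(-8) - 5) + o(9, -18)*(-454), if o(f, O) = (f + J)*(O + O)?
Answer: 32755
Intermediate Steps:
J = -7 (J = 0 - 7 = -7)
o(f, O) = 2*O*(-7 + f) (o(f, O) = (f - 7)*(O + O) = (-7 + f)*(2*O) = 2*O*(-7 + f))
(-9*(-8) - 5) + o(9, -18)*(-454) = (-9*(-8) - 5) + (2*(-18)*(-7 + 9))*(-454) = (72 - 5) + (2*(-18)*2)*(-454) = 67 - 72*(-454) = 67 + 32688 = 32755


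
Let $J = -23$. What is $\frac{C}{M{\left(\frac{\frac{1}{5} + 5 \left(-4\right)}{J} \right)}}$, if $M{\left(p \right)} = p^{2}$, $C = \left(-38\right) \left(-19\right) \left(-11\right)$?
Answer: $- \frac{9548450}{891} \approx -10717.0$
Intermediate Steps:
$C = -7942$ ($C = 722 \left(-11\right) = -7942$)
$\frac{C}{M{\left(\frac{\frac{1}{5} + 5 \left(-4\right)}{J} \right)}} = - \frac{7942}{\left(\frac{\frac{1}{5} + 5 \left(-4\right)}{-23}\right)^{2}} = - \frac{7942}{\left(\left(\frac{1}{5} - 20\right) \left(- \frac{1}{23}\right)\right)^{2}} = - \frac{7942}{\left(\left(- \frac{99}{5}\right) \left(- \frac{1}{23}\right)\right)^{2}} = - \frac{7942}{\left(\frac{99}{115}\right)^{2}} = - \frac{7942}{\frac{9801}{13225}} = \left(-7942\right) \frac{13225}{9801} = - \frac{9548450}{891}$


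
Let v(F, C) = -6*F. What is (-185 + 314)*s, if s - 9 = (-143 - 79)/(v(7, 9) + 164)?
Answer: 56502/61 ≈ 926.26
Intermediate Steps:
s = 438/61 (s = 9 + (-143 - 79)/(-6*7 + 164) = 9 - 222/(-42 + 164) = 9 - 222/122 = 9 - 222*1/122 = 9 - 111/61 = 438/61 ≈ 7.1803)
(-185 + 314)*s = (-185 + 314)*(438/61) = 129*(438/61) = 56502/61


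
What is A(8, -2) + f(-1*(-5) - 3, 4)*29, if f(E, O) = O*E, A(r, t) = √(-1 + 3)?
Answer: 232 + √2 ≈ 233.41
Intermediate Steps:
A(r, t) = √2
f(E, O) = E*O
A(8, -2) + f(-1*(-5) - 3, 4)*29 = √2 + ((-1*(-5) - 3)*4)*29 = √2 + ((5 - 3)*4)*29 = √2 + (2*4)*29 = √2 + 8*29 = √2 + 232 = 232 + √2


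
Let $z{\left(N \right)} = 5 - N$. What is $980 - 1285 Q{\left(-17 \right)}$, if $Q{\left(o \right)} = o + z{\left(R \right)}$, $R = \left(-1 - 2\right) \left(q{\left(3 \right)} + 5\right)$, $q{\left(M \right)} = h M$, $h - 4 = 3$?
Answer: $-83830$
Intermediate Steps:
$h = 7$ ($h = 4 + 3 = 7$)
$q{\left(M \right)} = 7 M$
$R = -78$ ($R = \left(-1 - 2\right) \left(7 \cdot 3 + 5\right) = - 3 \left(21 + 5\right) = \left(-3\right) 26 = -78$)
$Q{\left(o \right)} = 83 + o$ ($Q{\left(o \right)} = o + \left(5 - -78\right) = o + \left(5 + 78\right) = o + 83 = 83 + o$)
$980 - 1285 Q{\left(-17 \right)} = 980 - 1285 \left(83 - 17\right) = 980 - 84810 = -83830$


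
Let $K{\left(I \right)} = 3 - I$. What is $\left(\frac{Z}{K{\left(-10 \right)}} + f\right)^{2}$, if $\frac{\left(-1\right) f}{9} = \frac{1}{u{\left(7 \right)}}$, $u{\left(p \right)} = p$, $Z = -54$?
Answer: $\frac{245025}{8281} \approx 29.589$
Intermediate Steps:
$f = - \frac{9}{7} \approx -1.2857$
$\left(\frac{Z}{K{\left(-10 \right)}} + f\right)^{2} = \left(- \frac{54}{3 - -10} - \frac{9}{7}\right)^{2} = \left(- \frac{54}{3 + 10} - \frac{9}{7}\right)^{2} = \left(- \frac{54}{13} - \frac{9}{7}\right)^{2} = \left(- \frac{495}{91}\right)^{2} = \frac{245025}{8281}$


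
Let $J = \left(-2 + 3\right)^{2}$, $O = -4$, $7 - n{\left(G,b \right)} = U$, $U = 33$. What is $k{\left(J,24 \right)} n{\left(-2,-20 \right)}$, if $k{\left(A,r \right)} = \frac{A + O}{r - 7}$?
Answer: $\frac{78}{17} \approx 4.5882$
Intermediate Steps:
$n{\left(G,b \right)} = -26$ ($n{\left(G,b \right)} = 7 - 33 = -26$)
$J = 1$ ($J = 1^{2} = 1$)
$k{\left(A,r \right)} = \frac{-4 + A}{-7 + r}$ ($k{\left(A,r \right)} = \frac{A - 4}{r - 7} = \frac{-4 + A}{-7 + r}$)
$k{\left(J,24 \right)} n{\left(-2,-20 \right)} = \frac{-4 + 1}{-7 + 24} \left(-26\right) = \frac{1}{17} \left(-3\right) \left(-26\right) = \left(- \frac{3}{17}\right) \left(-26\right) = \frac{78}{17}$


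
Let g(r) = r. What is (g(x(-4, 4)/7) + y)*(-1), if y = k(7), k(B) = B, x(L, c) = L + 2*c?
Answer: -53/7 ≈ -7.5714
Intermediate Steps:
y = 7
(g(x(-4, 4)/7) + y)*(-1) = ((-4 + 2*4)/7 + 7)*(-1) = ((-4 + 8)*(⅐) + 7)*(-1) = (4*(⅐) + 7)*(-1) = (4/7 + 7)*(-1) = (53/7)*(-1) = -53/7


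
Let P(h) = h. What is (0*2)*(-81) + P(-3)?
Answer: -3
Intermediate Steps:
(0*2)*(-81) + P(-3) = (0*2)*(-81) - 3 = 0*(-81) - 3 = 0 - 3 = -3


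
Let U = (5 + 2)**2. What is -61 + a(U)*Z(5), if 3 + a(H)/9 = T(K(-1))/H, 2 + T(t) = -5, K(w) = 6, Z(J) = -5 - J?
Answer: 1553/7 ≈ 221.86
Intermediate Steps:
T(t) = -7 (T(t) = -2 - 5 = -7)
U = 49 (U = 7**2 = 49)
a(H) = -27 - 63/H (a(H) = -27 + 9*(-7/H) = -27 - 63/H)
-61 + a(U)*Z(5) = -61 + (-27 - 63/49)*(-5 - 1*5) = -61 + (-27 - 63*1/49)*(-5 - 5) = -61 + (-27 - 9/7)*(-10) = -61 - 198/7*(-10) = -61 + 1980/7 = 1553/7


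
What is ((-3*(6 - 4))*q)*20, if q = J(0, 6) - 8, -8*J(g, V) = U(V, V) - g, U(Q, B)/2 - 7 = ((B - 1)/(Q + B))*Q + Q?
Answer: 1425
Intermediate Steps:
U(Q, B) = 14 + 2*Q + 2*Q*(-1 + B)/(B + Q) (U(Q, B) = 14 + 2*(((B - 1)/(Q + B))*Q + Q) = 14 + 2*(((-1 + B)/(B + Q))*Q + Q) = 14 + 2*(Q*(-1 + B)/(B + Q) + Q) = 14 + 2*(Q + Q*(-1 + B)/(B + Q)) = 14 + (2*Q + 2*Q*(-1 + B)/(B + Q)) = 14 + 2*Q + 2*Q*(-1 + B)/(B + Q))
J(g, V) = g/8 - (3*V**2 + 13*V)/(8*V) (J(g, V) = -(2*(V**2 + 6*V + 7*V + 2*V*V)/(V + V) - g)/8 = -(2*(V**2 + 6*V + 7*V + 2*V**2)/((2*V)) - g)/8 = -(2*(1/(2*V))*(3*V**2 + 13*V) - g)/8 = -((3*V**2 + 13*V)/V - g)/8 = -(-g + (3*V**2 + 13*V)/V)/8 = g/8 - (3*V**2 + 13*V)/(8*V))
q = -95/8 (q = (-13/8 - 3/8*6 + (1/8)*0) - 8 = (-13/8 - 9/4 + 0) - 8 = -31/8 - 8 = -95/8 ≈ -11.875)
((-3*(6 - 4))*q)*20 = (-3*(6 - 4)*(-95/8))*20 = (-3*2*(-95/8))*20 = -6*(-95/8)*20 = (285/4)*20 = 1425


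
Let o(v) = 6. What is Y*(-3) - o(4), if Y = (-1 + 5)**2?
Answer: -54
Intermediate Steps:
Y = 16 (Y = 4**2 = 16)
Y*(-3) - o(4) = 16*(-3) - 1*6 = -48 - 6 = -54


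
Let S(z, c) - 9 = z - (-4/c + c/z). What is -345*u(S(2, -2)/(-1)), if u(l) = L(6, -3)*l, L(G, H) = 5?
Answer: 17250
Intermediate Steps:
S(z, c) = 9 + z + 4/c - c/z (S(z, c) = 9 + (z - (-4/c + c/z)) = 9 + (z + (4/c - c/z)) = 9 + (z + 4/c - c/z) = 9 + z + 4/c - c/z)
u(l) = 5*l
-345*u(S(2, -2)/(-1)) = -1725*(9 + 2 + 4/(-2) - 1*(-2)/2)/(-1) = -1725*(9 + 2 + 4*(-½) - 1*(-2)*½)*(-1) = -1725*(9 + 2 - 2 + 1)*(-1) = -1725*10*(-1) = -1725*(-10) = -345*(-50) = 17250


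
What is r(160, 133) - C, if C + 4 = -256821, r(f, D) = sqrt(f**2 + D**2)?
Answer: 256825 + sqrt(43289) ≈ 2.5703e+5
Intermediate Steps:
r(f, D) = sqrt(D**2 + f**2)
C = -256825 (C = -4 - 256821 = -256825)
r(160, 133) - C = sqrt(133**2 + 160**2) - 1*(-256825) = sqrt(17689 + 25600) + 256825 = sqrt(43289) + 256825 = 256825 + sqrt(43289)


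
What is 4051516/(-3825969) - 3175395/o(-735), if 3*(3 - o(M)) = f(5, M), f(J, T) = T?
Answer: -247958522627/19364088 ≈ -12805.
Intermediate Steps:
o(M) = 3 - M/3
4051516/(-3825969) - 3175395/o(-735) = 4051516/(-3825969) - 3175395/(3 - ⅓*(-735)) = 4051516*(-1/3825969) - 3175395/(3 + 245) = -82684/78081 - 3175395/248 = -247958522627/19364088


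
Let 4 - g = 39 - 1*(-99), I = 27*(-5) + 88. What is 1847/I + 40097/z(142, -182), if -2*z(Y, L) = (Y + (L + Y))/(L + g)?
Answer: 595426447/2397 ≈ 2.4840e+5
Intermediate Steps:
I = -47 (I = -135 + 88 = -47)
g = -134 (g = 4 - (39 - 1*(-99)) = 4 - (39 + 99) = 4 - 1*138 = 4 - 138 = -134)
z(Y, L) = -(L + 2*Y)/(2*(-134 + L)) (z(Y, L) = -(Y + (L + Y))/(2*(L - 134)) = -(L + 2*Y)/(2*(-134 + L)))
1847/I + 40097/z(142, -182) = 1847/(-47) + 40097/(((-1*142 - ½*(-182))/(-134 - 182))) = 1847*(-1/47) + 40097/(((-142 + 91)/(-316))) = -1847/47 + 40097/((-1/316*(-51))) = -1847/47 + 40097/(51/316) = -1847/47 + 40097*(316/51) = -1847/47 + 12670652/51 = 595426447/2397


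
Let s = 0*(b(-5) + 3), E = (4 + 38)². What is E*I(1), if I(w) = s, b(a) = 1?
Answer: 0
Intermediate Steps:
E = 1764 (E = 42² = 1764)
s = 0 (s = 0*(1 + 3) = 0*4 = 0)
I(w) = 0
E*I(1) = 1764*0 = 0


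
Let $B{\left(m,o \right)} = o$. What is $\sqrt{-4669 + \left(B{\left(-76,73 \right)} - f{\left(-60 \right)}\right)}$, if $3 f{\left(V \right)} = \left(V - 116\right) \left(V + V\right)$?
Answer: $2 i \sqrt{2909} \approx 107.87 i$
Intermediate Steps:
$f{\left(V \right)} = \frac{2 V \left(-116 + V\right)}{3}$ ($f{\left(V \right)} = \frac{\left(V - 116\right) \left(V + V\right)}{3} = \frac{\left(-116 + V\right) 2 V}{3} = \frac{2 V \left(-116 + V\right)}{3}$)
$\sqrt{-4669 + \left(B{\left(-76,73 \right)} - f{\left(-60 \right)}\right)} = \sqrt{-4669 + \left(73 - \frac{2}{3} \left(-60\right) \left(-116 - 60\right)\right)} = \sqrt{-4669 + \left(73 - \frac{2}{3} \left(-60\right) \left(-176\right)\right)} = \sqrt{-4669 + \left(73 - 7040\right)} = \sqrt{-4669 - 6967} = \sqrt{-11636} = 2 i \sqrt{2909}$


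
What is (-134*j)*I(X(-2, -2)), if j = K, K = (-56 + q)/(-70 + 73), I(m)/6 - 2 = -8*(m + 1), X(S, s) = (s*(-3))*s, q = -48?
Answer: 2508480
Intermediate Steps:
X(S, s) = -3*s² (X(S, s) = (-3*s)*s = -3*s²)
I(m) = -36 - 48*m (I(m) = 12 + 6*(-8*(m + 1)) = 12 + 6*(-8*(1 + m)) = 12 + 6*(-8 - 8*m) = 12 + (-48 - 48*m) = -36 - 48*m)
K = -104/3 (K = (-56 - 48)/(-70 + 73) = -104/3 ≈ -34.667)
j = -104/3 ≈ -34.667
(-134*j)*I(X(-2, -2)) = (-134*(-104/3))*(-36 - (-144)*(-2)²) = 13936*(-36 - (-144)*4)/3 = 13936*(-36 - 48*(-12))/3 = 13936*(-36 + 576)/3 = (13936/3)*540 = 2508480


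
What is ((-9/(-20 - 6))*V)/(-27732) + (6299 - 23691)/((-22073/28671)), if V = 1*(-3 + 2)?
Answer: 119846581981227/5305113112 ≈ 22591.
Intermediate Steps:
V = -1 (V = 1*(-1) = -1)
((-9/(-20 - 6))*V)/(-27732) + (6299 - 23691)/((-22073/28671)) = ((-9/(-20 - 6))*(-1))/(-27732) + (6299 - 23691)/((-22073/28671)) = ((-9/(-26))*(-1))*(-1/27732) - 17392/((-22073*1/28671)) = (-1/26*(-9)*(-1))*(-1/27732) - 17392/(-22073/28671) = ((9/26)*(-1))*(-1/27732) - 17392*(-28671/22073) = -9/26*(-1/27732) + 498646032/22073 = 3/240344 + 498646032/22073 = 119846581981227/5305113112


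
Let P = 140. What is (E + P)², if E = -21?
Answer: 14161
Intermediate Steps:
(E + P)² = (-21 + 140)² = 119² = 14161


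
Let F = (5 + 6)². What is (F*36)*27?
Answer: 117612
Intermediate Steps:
F = 121 (F = 11² = 121)
(F*36)*27 = (121*36)*27 = 4356*27 = 117612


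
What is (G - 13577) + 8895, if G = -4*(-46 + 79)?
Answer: -4814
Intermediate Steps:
G = -132 (G = -4*33 = -132)
(G - 13577) + 8895 = (-132 - 13577) + 8895 = -13709 + 8895 = -4814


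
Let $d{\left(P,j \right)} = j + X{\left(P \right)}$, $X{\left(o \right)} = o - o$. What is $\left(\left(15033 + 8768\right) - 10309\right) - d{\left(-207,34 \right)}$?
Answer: $13458$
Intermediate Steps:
$X{\left(o \right)} = 0$
$d{\left(P,j \right)} = j$ ($d{\left(P,j \right)} = j + 0 = j$)
$\left(\left(15033 + 8768\right) - 10309\right) - d{\left(-207,34 \right)} = \left(\left(15033 + 8768\right) - 10309\right) - 34 = \left(23801 - 10309\right) - 34 = 13492 - 34 = 13458$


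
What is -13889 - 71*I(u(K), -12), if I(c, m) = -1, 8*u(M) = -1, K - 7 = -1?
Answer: -13818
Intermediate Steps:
K = 6 (K = 7 - 1 = 6)
u(M) = -⅛ (u(M) = (⅛)*(-1) = -⅛)
-13889 - 71*I(u(K), -12) = -13889 - 71*(-1) = -13889 - 1*(-71) = -13889 + 71 = -13818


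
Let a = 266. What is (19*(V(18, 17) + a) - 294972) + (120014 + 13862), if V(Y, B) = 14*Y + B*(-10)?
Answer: -154484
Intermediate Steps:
V(Y, B) = -10*B + 14*Y (V(Y, B) = 14*Y - 10*B = -10*B + 14*Y)
(19*(V(18, 17) + a) - 294972) + (120014 + 13862) = (19*((-10*17 + 14*18) + 266) - 294972) + (120014 + 13862) = (19*((-170 + 252) + 266) - 294972) + 133876 = (19*(82 + 266) - 294972) + 133876 = (19*348 - 294972) + 133876 = (6612 - 294972) + 133876 = -288360 + 133876 = -154484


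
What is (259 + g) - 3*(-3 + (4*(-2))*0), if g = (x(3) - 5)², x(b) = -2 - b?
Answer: 368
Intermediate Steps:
g = 100 (g = ((-2 - 1*3) - 5)² = ((-2 - 3) - 5)² = (-5 - 5)² = (-10)² = 100)
(259 + g) - 3*(-3 + (4*(-2))*0) = (259 + 100) - 3*(-3 + (4*(-2))*0) = 359 - 3*(-3 - 8*0) = 359 - 3*(-3 + 0) = 359 - 3*(-3) = 359 + 9 = 368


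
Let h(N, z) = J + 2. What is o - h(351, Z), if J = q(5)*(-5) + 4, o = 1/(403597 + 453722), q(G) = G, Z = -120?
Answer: 16289062/857319 ≈ 19.000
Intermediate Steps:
o = 1/857319 ≈ 1.1664e-6
J = -21 (J = 5*(-5) + 4 = -25 + 4 = -21)
h(N, z) = -19 (h(N, z) = -21 + 2 = -19)
o - h(351, Z) = 1/857319 - 1*(-19) = 1/857319 + 19 = 16289062/857319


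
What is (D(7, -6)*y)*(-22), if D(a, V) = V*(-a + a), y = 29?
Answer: 0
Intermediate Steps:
D(a, V) = 0 (D(a, V) = V*0 = 0)
(D(7, -6)*y)*(-22) = (0*29)*(-22) = 0*(-22) = 0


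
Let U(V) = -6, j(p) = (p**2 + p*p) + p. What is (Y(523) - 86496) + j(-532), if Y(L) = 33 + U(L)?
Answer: 479047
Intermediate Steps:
j(p) = p + 2*p**2 (j(p) = (p**2 + p**2) + p = 2*p**2 + p = p + 2*p**2)
Y(L) = 27 (Y(L) = 33 - 6 = 27)
(Y(523) - 86496) + j(-532) = (27 - 86496) - 532*(1 + 2*(-532)) = -86469 - 532*(1 - 1064) = -86469 - 532*(-1063) = -86469 + 565516 = 479047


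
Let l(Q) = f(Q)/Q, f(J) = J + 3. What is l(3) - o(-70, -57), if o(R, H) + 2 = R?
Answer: 74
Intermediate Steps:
f(J) = 3 + J
o(R, H) = -2 + R
l(Q) = (3 + Q)/Q
l(3) - o(-70, -57) = (3 + 3)/3 - (-2 - 70) = (⅓)*6 - 1*(-72) = 2 + 72 = 74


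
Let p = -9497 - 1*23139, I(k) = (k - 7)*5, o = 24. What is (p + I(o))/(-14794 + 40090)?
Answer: -32551/25296 ≈ -1.2868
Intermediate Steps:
I(k) = -35 + 5*k (I(k) = (-7 + k)*5 = -35 + 5*k)
p = -32636 (p = -9497 - 23139 = -32636)
(p + I(o))/(-14794 + 40090) = (-32636 + (-35 + 5*24))/(-14794 + 40090) = (-32636 + (-35 + 120))/25296 = (-32636 + 85)*(1/25296) = -32551*1/25296 = -32551/25296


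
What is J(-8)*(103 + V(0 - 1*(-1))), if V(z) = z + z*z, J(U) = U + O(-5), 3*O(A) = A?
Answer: -1015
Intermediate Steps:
O(A) = A/3
J(U) = -5/3 + U (J(U) = U + (⅓)*(-5) = U - 5/3 = -5/3 + U)
V(z) = z + z²
J(-8)*(103 + V(0 - 1*(-1))) = (-5/3 - 8)*(103 + (0 - 1*(-1))*(1 + (0 - 1*(-1)))) = -29*(103 + (0 + 1)*(1 + (0 + 1)))/3 = -29*(103 + 1*(1 + 1))/3 = -29*(103 + 1*2)/3 = -29*(103 + 2)/3 = -29/3*105 = -1015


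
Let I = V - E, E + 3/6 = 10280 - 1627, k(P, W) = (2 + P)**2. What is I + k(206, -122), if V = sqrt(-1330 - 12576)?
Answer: 69223/2 + I*sqrt(13906) ≈ 34612.0 + 117.92*I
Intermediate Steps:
V = I*sqrt(13906) (V = sqrt(-13906) = I*sqrt(13906) ≈ 117.92*I)
E = 17305/2 (E = -1/2 + (10280 - 1627) = -1/2 + 8653 = 17305/2 ≈ 8652.5)
I = -17305/2 + I*sqrt(13906) (I = I*sqrt(13906) - 1*17305/2 = I*sqrt(13906) - 17305/2 = -17305/2 + I*sqrt(13906) ≈ -8652.5 + 117.92*I)
I + k(206, -122) = (-17305/2 + I*sqrt(13906)) + (2 + 206)**2 = (-17305/2 + I*sqrt(13906)) + 208**2 = (-17305/2 + I*sqrt(13906)) + 43264 = 69223/2 + I*sqrt(13906)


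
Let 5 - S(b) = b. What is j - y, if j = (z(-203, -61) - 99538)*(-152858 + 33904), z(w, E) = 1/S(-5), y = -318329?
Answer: 59203748428/5 ≈ 1.1841e+10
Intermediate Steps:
S(b) = 5 - b
z(w, E) = 1/10 (z(w, E) = 1/(5 - 1*(-5)) = 1/(5 + 5) = 1/10)
j = 59202156783/5 (j = (1/10 - 99538)*(-152858 + 33904) = -995379/10*(-118954) = 59202156783/5 ≈ 1.1840e+10)
j - y = 59202156783/5 - 1*(-318329) = 59202156783/5 + 318329 = 59203748428/5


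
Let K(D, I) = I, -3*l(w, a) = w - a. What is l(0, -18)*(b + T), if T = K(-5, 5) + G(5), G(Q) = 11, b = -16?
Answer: 0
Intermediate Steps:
l(w, a) = -w/3 + a/3 (l(w, a) = -(w - a)/3 = -w/3 + a/3)
T = 16 (T = 5 + 11 = 16)
l(0, -18)*(b + T) = (-⅓*0 + (⅓)*(-18))*(-16 + 16) = (0 - 6)*0 = -6*0 = 0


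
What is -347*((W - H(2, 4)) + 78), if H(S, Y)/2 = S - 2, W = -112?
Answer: 11798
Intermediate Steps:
H(S, Y) = -4 + 2*S (H(S, Y) = 2*(S - 2) = 2*(-2 + S) = -4 + 2*S)
-347*((W - H(2, 4)) + 78) = -347*((-112 - (-4 + 2*2)) + 78) = -347*((-112 - (-4 + 4)) + 78) = -347*((-112 - 1*0) + 78) = -347*((-112 + 0) + 78) = -347*(-112 + 78) = -347*(-34) = 11798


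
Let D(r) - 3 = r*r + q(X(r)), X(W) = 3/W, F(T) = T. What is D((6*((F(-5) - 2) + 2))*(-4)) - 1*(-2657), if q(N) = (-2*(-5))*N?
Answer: 68241/4 ≈ 17060.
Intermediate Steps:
q(N) = 10*N
D(r) = 3 + r**2 + 30/r (D(r) = 3 + (r*r + 10*(3/r)) = 3 + (r**2 + 30/r) = 3 + r**2 + 30/r)
D((6*((F(-5) - 2) + 2))*(-4)) - 1*(-2657) = (3 + ((6*((-5 - 2) + 2))*(-4))**2 + 30/(((6*((-5 - 2) + 2))*(-4)))) - 1*(-2657) = (3 + ((6*(-7 + 2))*(-4))**2 + 30/(((6*(-7 + 2))*(-4)))) + 2657 = (3 + ((6*(-5))*(-4))**2 + 30/(((6*(-5))*(-4)))) + 2657 = (3 + (-30*(-4))**2 + 30/((-30*(-4)))) + 2657 = (3 + 120**2 + 30/120) + 2657 = (3 + 14400 + 30*(1/120)) + 2657 = (3 + 14400 + 1/4) + 2657 = 57613/4 + 2657 = 68241/4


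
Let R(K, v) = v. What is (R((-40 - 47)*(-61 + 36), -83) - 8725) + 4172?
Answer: -4636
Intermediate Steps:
(R((-40 - 47)*(-61 + 36), -83) - 8725) + 4172 = (-83 - 8725) + 4172 = -8808 + 4172 = -4636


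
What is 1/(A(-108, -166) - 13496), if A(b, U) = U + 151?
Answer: -1/13511 ≈ -7.4014e-5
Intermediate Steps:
A(b, U) = 151 + U
1/(A(-108, -166) - 13496) = 1/((151 - 166) - 13496) = 1/(-15 - 13496) = 1/(-13511) = -1/13511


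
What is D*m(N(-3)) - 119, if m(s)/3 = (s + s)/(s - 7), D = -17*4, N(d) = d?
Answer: -1207/5 ≈ -241.40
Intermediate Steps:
D = -68
m(s) = 6*s/(-7 + s) (m(s) = 3*((s + s)/(s - 7)) = 3*((2*s)/(-7 + s)) = 3*(2*s/(-7 + s)) = 6*s/(-7 + s))
D*m(N(-3)) - 119 = -408*(-3)/(-7 - 3) - 119 = -408*(-3)/(-10) - 119 = -408*(-3)*(-1)/10 - 119 = -68*9/5 - 119 = -612/5 - 119 = -1207/5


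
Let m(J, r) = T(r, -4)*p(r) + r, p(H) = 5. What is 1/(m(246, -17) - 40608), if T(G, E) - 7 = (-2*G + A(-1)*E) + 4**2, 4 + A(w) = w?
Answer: -1/40240 ≈ -2.4851e-5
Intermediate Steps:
A(w) = -4 + w
T(G, E) = 23 - 5*E - 2*G (T(G, E) = 7 + ((-2*G + (-4 - 1)*E) + 4**2) = 7 + ((-2*G - 5*E) + 16) = 7 + ((-5*E - 2*G) + 16) = 7 + (16 - 5*E - 2*G) = 23 - 5*E - 2*G)
m(J, r) = 215 - 9*r (m(J, r) = (23 - 5*(-4) - 2*r)*5 + r = (23 + 20 - 2*r)*5 + r = (43 - 2*r)*5 + r = (215 - 10*r) + r = 215 - 9*r)
1/(m(246, -17) - 40608) = 1/((215 - 9*(-17)) - 40608) = 1/((215 + 153) - 40608) = 1/(368 - 40608) = 1/(-40240) = -1/40240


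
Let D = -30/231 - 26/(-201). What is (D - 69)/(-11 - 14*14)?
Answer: 1067921/3203739 ≈ 0.33334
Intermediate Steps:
D = -8/15477 (D = -30*1/231 - 26*(-1/201) = -10/77 + 26/201 = -8/15477 ≈ -0.00051690)
(D - 69)/(-11 - 14*14) = (-8/15477 - 69)/(-11 - 14*14) = -1067921/(15477*(-11 - 196)) = -1067921/15477/(-207) = -1067921/15477*(-1/207) = 1067921/3203739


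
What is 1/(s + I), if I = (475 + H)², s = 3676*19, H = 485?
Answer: 1/991444 ≈ 1.0086e-6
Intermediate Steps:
s = 69844
I = 921600 (I = (475 + 485)² = 960² = 921600)
1/(s + I) = 1/(69844 + 921600) = 1/991444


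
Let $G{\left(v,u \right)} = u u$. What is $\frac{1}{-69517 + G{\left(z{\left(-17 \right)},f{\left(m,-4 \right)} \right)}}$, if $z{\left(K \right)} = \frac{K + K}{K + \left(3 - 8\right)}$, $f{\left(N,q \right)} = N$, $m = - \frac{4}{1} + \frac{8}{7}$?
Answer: $- \frac{49}{3405933} \approx -1.4387 \cdot 10^{-5}$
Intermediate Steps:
$m = - \frac{20}{7}$ ($m = \left(-4\right) 1 + 8 \cdot \frac{1}{7} = -4 + \frac{8}{7} = - \frac{20}{7} \approx -2.8571$)
$z{\left(K \right)} = \frac{2 K}{-5 + K}$ ($z{\left(K \right)} = \frac{2 K}{K + \left(3 - 8\right)} = \frac{2 K}{K - 5} = \frac{2 K}{-5 + K}$)
$G{\left(v,u \right)} = u^{2}$
$\frac{1}{-69517 + G{\left(z{\left(-17 \right)},f{\left(m,-4 \right)} \right)}} = \frac{1}{-69517 + \left(- \frac{20}{7}\right)^{2}} = \frac{1}{-69517 + \frac{400}{49}} = \frac{1}{- \frac{3405933}{49}} = - \frac{49}{3405933}$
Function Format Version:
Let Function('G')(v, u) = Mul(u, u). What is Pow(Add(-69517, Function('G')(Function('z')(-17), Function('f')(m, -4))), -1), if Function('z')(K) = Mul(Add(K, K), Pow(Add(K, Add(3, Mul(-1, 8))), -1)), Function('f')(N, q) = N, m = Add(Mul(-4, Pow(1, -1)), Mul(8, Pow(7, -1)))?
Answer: Rational(-49, 3405933) ≈ -1.4387e-5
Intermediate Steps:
m = Rational(-20, 7) (m = Add(Mul(-4, 1), Mul(8, Rational(1, 7))) = Add(-4, Rational(8, 7)) = Rational(-20, 7) ≈ -2.8571)
Function('z')(K) = Mul(2, K, Pow(Add(-5, K), -1)) (Function('z')(K) = Mul(Mul(2, K), Pow(Add(K, Add(3, -8)), -1)) = Mul(Mul(2, K), Pow(Add(K, -5), -1)) = Mul(Mul(2, K), Pow(Add(-5, K), -1)) = Mul(2, K, Pow(Add(-5, K), -1)))
Function('G')(v, u) = Pow(u, 2)
Pow(Add(-69517, Function('G')(Function('z')(-17), Function('f')(m, -4))), -1) = Pow(Add(-69517, Pow(Rational(-20, 7), 2)), -1) = Pow(Add(-69517, Rational(400, 49)), -1) = Pow(Rational(-3405933, 49), -1) = Rational(-49, 3405933)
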